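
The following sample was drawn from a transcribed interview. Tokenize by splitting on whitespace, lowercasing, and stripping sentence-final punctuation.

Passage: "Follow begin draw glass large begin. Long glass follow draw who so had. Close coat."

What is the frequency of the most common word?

Frequencies: follow:2, begin:2, draw:2, glass:2, large:1, long:1, who:1, so:1, had:1, close:1, coat:1
Most common: 'follow' with frequency 2.

2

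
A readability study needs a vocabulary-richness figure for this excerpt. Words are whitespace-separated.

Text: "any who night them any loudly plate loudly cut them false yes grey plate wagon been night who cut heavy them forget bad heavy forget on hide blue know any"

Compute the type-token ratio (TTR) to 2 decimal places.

0.63

N = 30 tokens, V = 19 types.
TTR = V / N = 19 / 30 = 0.63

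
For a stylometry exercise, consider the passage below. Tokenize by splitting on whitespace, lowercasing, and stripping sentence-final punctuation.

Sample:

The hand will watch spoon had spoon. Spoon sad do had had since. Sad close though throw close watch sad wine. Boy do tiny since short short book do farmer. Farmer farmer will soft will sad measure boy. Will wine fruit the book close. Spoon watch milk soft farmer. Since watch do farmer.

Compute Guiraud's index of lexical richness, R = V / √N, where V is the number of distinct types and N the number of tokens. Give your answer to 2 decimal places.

3.02

N = 53, V = 22.
√N = 7.280110
R = 22 / 7.280110 = 3.02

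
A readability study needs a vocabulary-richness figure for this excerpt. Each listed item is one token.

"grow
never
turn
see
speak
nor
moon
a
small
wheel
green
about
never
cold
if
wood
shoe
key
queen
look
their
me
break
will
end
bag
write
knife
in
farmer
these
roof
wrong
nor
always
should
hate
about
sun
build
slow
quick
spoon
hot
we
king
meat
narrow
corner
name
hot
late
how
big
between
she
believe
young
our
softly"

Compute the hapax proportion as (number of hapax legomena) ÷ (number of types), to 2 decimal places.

Frequencies: never:2, nor:2, about:2, hot:2, grow:1, turn:1, see:1, speak:1, moon:1, a:1, small:1, wheel:1, green:1, cold:1, if:1, wood:1, shoe:1, key:1, queen:1, look:1, … (36 more, each freq 1)
Hapax count = 52; type count = 56.
Ratio = 52 / 56 = 0.93

0.93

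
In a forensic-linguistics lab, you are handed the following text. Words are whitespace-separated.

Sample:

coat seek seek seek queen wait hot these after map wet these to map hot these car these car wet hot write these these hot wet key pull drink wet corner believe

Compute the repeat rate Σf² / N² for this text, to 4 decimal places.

Frequencies: these:6, hot:4, wet:4, seek:3, map:2, car:2, coat:1, queen:1, wait:1, after:1, to:1, write:1, key:1, pull:1, drink:1, corner:1, believe:1
Σf² = 96; N² = 1024
Repeat rate = 96 / 1024 = 0.0938

0.0938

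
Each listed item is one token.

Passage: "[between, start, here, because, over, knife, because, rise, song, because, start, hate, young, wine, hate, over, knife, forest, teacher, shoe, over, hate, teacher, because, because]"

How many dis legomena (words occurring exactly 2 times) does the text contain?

Frequencies: because:5, over:3, hate:3, start:2, knife:2, teacher:2, between:1, here:1, rise:1, song:1, young:1, wine:1, forest:1, shoe:1
Words with frequency 2: knife, start, teacher

3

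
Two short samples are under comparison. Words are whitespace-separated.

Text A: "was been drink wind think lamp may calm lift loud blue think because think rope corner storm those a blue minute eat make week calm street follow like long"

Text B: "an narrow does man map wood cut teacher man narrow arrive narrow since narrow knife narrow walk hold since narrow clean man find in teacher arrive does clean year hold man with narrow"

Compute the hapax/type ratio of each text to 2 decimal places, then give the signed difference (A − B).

A: hapax=22, V=25, ratio=0.88
B: hapax=10, V=18, ratio=0.56
Difference = 0.88 − 0.56 = 0.32

0.32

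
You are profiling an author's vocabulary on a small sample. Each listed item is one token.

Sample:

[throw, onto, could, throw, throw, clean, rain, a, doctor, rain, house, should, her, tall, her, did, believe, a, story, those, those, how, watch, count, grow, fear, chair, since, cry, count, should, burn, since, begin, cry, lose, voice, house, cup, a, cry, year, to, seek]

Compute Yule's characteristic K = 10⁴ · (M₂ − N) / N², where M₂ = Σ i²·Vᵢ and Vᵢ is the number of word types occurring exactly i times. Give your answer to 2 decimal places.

165.29

Frequencies: throw:3, a:3, cry:3, rain:2, house:2, should:2, her:2, those:2, count:2, since:2, onto:1, could:1, clean:1, doctor:1, tall:1, did:1, believe:1, story:1, how:1, watch:1, … (11 more, each freq 1)
N = 44. Frequency spectrum: V_1=21, V_2=7, V_3=3
M₂ = 1²·21 + 2²·7 + 3²·3 = 76
K = 10000 × (76 − 44) / 44² = 165.29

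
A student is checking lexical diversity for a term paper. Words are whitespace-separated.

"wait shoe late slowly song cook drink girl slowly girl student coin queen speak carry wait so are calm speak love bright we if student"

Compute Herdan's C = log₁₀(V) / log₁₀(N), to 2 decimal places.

N = 25, V = 20.
log₁₀(V) = 1.301030, log₁₀(N) = 1.397940
C = 1.301030 / 1.397940 = 0.93

0.93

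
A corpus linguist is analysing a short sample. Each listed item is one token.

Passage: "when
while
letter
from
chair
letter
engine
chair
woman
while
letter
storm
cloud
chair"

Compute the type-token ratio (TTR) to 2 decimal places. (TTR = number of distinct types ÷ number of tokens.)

0.64

N = 14 tokens, V = 9 types.
TTR = V / N = 9 / 14 = 0.64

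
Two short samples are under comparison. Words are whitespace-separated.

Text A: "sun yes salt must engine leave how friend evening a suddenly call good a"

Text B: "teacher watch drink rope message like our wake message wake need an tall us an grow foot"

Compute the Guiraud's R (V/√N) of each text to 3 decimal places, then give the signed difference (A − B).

A: V=13, N=14, R=3.474
B: V=14, N=17, R=3.395
Difference = 3.474 − 3.395 = 0.079

0.079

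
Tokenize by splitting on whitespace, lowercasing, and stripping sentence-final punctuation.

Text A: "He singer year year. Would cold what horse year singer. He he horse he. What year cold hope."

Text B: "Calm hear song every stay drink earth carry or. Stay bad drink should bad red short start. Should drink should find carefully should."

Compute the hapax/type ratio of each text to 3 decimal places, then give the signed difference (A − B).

-0.500

A: hapax=2, V=8, ratio=0.250
B: hapax=12, V=16, ratio=0.750
Difference = 0.250 − 0.750 = -0.500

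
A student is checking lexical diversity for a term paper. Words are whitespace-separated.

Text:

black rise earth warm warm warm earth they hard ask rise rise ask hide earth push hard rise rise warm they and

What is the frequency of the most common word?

Frequencies: rise:5, warm:4, earth:3, they:2, hard:2, ask:2, black:1, hide:1, push:1, and:1
Most common: 'rise' with frequency 5.

5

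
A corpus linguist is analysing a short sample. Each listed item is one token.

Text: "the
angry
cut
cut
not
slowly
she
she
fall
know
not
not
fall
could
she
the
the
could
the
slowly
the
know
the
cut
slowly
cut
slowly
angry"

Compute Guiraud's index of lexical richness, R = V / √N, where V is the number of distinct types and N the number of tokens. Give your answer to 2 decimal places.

N = 28, V = 9.
√N = 5.291503
R = 9 / 5.291503 = 1.70

1.70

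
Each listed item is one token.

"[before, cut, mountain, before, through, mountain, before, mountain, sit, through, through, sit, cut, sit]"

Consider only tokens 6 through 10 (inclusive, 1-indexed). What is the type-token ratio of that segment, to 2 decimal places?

Segment tokens 6–10: mountain, before, mountain, sit, through
Segment N = 5, segment V = 4.
TTR = 4 / 5 = 0.80

0.80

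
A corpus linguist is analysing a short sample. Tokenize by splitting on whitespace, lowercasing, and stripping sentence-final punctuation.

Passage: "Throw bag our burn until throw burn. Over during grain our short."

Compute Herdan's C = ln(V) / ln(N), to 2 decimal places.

N = 12, V = 9.
ln(V) = 2.197225, ln(N) = 2.484907
C = 2.197225 / 2.484907 = 0.88

0.88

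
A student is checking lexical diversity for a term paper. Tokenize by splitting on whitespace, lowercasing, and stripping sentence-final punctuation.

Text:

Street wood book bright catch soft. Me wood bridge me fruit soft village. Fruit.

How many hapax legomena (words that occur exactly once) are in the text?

6

Frequencies: wood:2, soft:2, me:2, fruit:2, street:1, book:1, bright:1, catch:1, bridge:1, village:1
Hapax (freq=1): book, bridge, bright, catch, street, village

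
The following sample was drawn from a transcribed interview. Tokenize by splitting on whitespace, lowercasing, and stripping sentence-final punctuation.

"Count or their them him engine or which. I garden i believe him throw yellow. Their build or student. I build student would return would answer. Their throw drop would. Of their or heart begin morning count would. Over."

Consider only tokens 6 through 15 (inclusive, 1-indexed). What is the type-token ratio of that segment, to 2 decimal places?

0.90

Segment tokens 6–15: engine, or, which, i, garden, i, believe, him, throw, yellow
Segment N = 10, segment V = 9.
TTR = 9 / 10 = 0.90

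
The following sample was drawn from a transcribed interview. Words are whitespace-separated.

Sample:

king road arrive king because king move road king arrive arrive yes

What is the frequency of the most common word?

4

Frequencies: king:4, arrive:3, road:2, because:1, move:1, yes:1
Most common: 'king' with frequency 4.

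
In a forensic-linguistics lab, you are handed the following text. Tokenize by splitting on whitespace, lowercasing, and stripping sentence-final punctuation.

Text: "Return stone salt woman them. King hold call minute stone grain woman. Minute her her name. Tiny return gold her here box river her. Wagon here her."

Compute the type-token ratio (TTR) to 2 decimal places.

0.67

N = 27 tokens, V = 18 types.
TTR = V / N = 18 / 27 = 0.67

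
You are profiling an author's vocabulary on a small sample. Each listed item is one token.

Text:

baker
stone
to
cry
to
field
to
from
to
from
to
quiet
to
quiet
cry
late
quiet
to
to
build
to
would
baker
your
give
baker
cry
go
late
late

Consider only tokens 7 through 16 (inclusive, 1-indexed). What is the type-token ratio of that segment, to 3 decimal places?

Segment tokens 7–16: to, from, to, from, to, quiet, to, quiet, cry, late
Segment N = 10, segment V = 5.
TTR = 5 / 10 = 0.500

0.500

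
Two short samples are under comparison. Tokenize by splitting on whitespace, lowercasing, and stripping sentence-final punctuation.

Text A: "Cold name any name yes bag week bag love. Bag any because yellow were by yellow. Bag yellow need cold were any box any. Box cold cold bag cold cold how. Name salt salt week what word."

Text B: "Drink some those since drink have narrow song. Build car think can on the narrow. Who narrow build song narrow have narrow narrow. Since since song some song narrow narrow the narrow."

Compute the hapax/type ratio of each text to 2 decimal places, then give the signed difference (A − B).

0.04

A: hapax=8, V=17, ratio=0.47
B: hapax=6, V=14, ratio=0.43
Difference = 0.47 − 0.43 = 0.04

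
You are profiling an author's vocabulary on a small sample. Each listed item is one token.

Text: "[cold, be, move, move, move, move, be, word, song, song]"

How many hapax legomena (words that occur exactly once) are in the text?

Frequencies: move:4, be:2, song:2, cold:1, word:1
Hapax (freq=1): cold, word

2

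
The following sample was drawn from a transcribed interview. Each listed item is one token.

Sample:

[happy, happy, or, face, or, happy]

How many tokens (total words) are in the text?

6

Tokens: happy, happy, or, face, or, happy
N = 6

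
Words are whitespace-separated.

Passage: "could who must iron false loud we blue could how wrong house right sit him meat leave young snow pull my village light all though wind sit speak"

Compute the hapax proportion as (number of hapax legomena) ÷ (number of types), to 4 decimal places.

0.9231

Frequencies: could:2, sit:2, who:1, must:1, iron:1, false:1, loud:1, we:1, blue:1, how:1, wrong:1, house:1, right:1, him:1, meat:1, leave:1, young:1, snow:1, pull:1, my:1, … (6 more, each freq 1)
Hapax count = 24; type count = 26.
Ratio = 24 / 26 = 0.9231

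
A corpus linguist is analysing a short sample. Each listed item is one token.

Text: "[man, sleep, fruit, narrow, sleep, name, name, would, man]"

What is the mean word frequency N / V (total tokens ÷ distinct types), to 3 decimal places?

1.500

N = 9 tokens, V = 6 types.
Mean frequency = N / V = 9 / 6 = 1.500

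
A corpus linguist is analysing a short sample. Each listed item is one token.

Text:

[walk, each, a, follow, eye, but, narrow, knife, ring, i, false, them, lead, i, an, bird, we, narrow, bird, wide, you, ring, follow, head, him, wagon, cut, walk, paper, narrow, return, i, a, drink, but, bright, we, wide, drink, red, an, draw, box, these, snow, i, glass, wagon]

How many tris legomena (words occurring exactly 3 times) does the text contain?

Frequencies: i:4, narrow:3, walk:2, a:2, follow:2, but:2, ring:2, an:2, bird:2, we:2, wide:2, wagon:2, drink:2, each:1, eye:1, knife:1, false:1, them:1, lead:1, you:1, … (12 more, each freq 1)
Words with frequency 3: narrow

1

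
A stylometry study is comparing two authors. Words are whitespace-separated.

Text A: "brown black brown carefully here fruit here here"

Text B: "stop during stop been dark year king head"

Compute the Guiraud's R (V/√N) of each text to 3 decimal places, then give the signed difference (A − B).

A: V=5, N=8, R=1.768
B: V=7, N=8, R=2.475
Difference = 1.768 − 2.475 = -0.707

-0.707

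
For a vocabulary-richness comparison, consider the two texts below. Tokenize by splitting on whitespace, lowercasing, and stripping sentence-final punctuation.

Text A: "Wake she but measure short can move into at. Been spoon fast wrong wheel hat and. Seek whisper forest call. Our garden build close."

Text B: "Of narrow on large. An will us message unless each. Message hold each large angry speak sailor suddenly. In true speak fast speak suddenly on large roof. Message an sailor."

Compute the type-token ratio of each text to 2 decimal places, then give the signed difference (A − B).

TTR(A) = 24/24 = 1.00
TTR(B) = 19/30 = 0.63
Difference = 1.00 − 0.63 = 0.37

0.37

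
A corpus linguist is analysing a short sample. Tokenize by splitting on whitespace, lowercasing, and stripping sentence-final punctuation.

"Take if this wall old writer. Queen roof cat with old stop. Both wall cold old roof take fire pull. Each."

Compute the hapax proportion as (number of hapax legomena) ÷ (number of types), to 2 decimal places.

0.75

Frequencies: old:3, take:2, wall:2, roof:2, if:1, this:1, writer:1, queen:1, cat:1, with:1, stop:1, both:1, cold:1, fire:1, pull:1, each:1
Hapax count = 12; type count = 16.
Ratio = 12 / 16 = 0.75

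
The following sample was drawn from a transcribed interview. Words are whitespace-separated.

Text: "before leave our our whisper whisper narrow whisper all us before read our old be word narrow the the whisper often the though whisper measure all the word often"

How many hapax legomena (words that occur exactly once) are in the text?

Frequencies: whisper:5, the:4, our:3, before:2, narrow:2, all:2, word:2, often:2, leave:1, us:1, read:1, old:1, be:1, though:1, measure:1
Hapax (freq=1): be, leave, measure, old, read, though, us

7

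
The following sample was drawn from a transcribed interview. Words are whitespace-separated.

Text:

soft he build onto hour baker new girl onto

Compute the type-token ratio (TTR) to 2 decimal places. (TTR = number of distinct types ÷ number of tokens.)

0.89

N = 9 tokens, V = 8 types.
TTR = V / N = 8 / 9 = 0.89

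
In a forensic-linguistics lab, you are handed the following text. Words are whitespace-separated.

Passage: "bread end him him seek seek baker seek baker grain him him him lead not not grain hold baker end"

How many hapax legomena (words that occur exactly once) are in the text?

3

Frequencies: him:5, seek:3, baker:3, end:2, grain:2, not:2, bread:1, lead:1, hold:1
Hapax (freq=1): bread, hold, lead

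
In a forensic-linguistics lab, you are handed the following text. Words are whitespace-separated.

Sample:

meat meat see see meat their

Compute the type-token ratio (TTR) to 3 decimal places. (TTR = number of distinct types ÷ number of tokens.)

N = 6 tokens, V = 3 types.
TTR = V / N = 3 / 6 = 0.500

0.500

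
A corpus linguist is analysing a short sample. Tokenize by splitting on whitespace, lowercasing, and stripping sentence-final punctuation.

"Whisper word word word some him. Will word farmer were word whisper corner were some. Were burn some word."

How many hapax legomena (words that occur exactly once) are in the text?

Frequencies: word:6, some:3, were:3, whisper:2, him:1, will:1, farmer:1, corner:1, burn:1
Hapax (freq=1): burn, corner, farmer, him, will

5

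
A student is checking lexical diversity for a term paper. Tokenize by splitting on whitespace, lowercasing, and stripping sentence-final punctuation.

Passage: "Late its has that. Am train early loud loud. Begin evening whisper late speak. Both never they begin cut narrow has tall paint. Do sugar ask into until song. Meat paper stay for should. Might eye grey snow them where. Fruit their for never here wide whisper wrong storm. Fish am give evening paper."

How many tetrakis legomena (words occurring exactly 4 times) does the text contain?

0

Frequencies: late:2, has:2, am:2, loud:2, begin:2, evening:2, whisper:2, never:2, paper:2, for:2, its:1, that:1, train:1, early:1, speak:1, both:1, they:1, cut:1, narrow:1, tall:1, … (24 more, each freq 1)
Words with frequency 4: (none)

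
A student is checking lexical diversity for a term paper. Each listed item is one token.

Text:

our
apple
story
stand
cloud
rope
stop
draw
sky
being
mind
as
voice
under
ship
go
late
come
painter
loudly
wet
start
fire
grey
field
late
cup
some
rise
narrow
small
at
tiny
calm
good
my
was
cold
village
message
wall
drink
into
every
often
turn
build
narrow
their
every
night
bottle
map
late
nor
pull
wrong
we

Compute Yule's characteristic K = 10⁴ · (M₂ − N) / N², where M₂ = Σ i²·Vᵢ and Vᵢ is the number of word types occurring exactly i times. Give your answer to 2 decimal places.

Frequencies: late:3, narrow:2, every:2, our:1, apple:1, story:1, stand:1, cloud:1, rope:1, stop:1, draw:1, sky:1, being:1, mind:1, as:1, voice:1, under:1, ship:1, go:1, come:1, … (34 more, each freq 1)
N = 58. Frequency spectrum: V_1=51, V_2=2, V_3=1
M₂ = 1²·51 + 2²·2 + 3²·1 = 68
K = 10000 × (68 − 58) / 58² = 29.73

29.73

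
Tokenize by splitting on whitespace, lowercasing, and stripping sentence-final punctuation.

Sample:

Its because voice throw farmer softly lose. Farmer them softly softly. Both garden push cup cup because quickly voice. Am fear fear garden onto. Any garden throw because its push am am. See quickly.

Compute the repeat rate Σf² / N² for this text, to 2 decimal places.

0.06

Frequencies: because:3, softly:3, garden:3, am:3, its:2, voice:2, throw:2, farmer:2, push:2, cup:2, quickly:2, fear:2, lose:1, them:1, both:1, onto:1, any:1, see:1
Σf² = 74; N² = 1156
Repeat rate = 74 / 1156 = 0.06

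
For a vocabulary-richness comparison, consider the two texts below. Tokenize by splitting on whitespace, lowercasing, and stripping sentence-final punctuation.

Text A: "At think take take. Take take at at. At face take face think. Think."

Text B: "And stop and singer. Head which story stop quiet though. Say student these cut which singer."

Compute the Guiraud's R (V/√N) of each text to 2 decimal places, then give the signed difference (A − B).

-1.93

A: V=4, N=14, R=1.07
B: V=12, N=16, R=3.00
Difference = 1.07 − 3.00 = -1.93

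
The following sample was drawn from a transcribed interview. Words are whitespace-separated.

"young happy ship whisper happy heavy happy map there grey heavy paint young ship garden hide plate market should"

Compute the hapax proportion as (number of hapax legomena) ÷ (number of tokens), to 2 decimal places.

0.53

Frequencies: happy:3, young:2, ship:2, heavy:2, whisper:1, map:1, there:1, grey:1, paint:1, garden:1, hide:1, plate:1, market:1, should:1
Hapax count = 10; token count = 19.
Ratio = 10 / 19 = 0.53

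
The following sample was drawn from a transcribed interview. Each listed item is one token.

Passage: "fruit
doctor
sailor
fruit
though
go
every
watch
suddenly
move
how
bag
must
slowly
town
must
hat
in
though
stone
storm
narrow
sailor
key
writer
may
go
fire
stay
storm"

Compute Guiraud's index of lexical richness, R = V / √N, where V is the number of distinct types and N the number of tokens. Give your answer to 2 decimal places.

N = 30, V = 24.
√N = 5.477226
R = 24 / 5.477226 = 4.38

4.38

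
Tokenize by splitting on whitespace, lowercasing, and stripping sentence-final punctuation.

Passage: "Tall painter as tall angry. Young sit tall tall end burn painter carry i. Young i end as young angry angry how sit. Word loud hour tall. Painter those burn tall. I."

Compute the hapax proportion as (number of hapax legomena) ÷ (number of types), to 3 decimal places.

0.400

Frequencies: tall:6, painter:3, angry:3, young:3, i:3, as:2, sit:2, end:2, burn:2, carry:1, how:1, word:1, loud:1, hour:1, those:1
Hapax count = 6; type count = 15.
Ratio = 6 / 15 = 0.400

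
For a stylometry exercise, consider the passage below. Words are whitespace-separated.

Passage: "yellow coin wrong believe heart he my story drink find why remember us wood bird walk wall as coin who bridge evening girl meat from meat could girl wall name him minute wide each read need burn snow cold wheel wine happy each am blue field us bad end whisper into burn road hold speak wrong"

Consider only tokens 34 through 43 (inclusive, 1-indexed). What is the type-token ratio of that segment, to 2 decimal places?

0.90

Segment tokens 34–43: each, read, need, burn, snow, cold, wheel, wine, happy, each
Segment N = 10, segment V = 9.
TTR = 9 / 10 = 0.90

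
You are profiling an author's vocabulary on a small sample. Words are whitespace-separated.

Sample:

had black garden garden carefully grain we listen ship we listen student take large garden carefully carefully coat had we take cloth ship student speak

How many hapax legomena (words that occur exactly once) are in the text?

6

Frequencies: garden:3, carefully:3, we:3, had:2, listen:2, ship:2, student:2, take:2, black:1, grain:1, large:1, coat:1, cloth:1, speak:1
Hapax (freq=1): black, cloth, coat, grain, large, speak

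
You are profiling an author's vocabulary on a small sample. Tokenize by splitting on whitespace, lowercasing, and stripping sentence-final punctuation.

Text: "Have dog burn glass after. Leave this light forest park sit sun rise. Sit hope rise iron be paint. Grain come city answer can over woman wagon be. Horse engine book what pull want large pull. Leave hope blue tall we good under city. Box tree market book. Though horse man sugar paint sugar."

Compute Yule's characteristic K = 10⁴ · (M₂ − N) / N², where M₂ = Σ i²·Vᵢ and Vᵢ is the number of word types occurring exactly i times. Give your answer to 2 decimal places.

75.45

Frequencies: leave:2, sit:2, rise:2, hope:2, be:2, paint:2, city:2, horse:2, book:2, pull:2, sugar:2, have:1, dog:1, burn:1, glass:1, after:1, this:1, light:1, forest:1, park:1, … (23 more, each freq 1)
N = 54. Frequency spectrum: V_1=32, V_2=11
M₂ = 1²·32 + 2²·11 = 76
K = 10000 × (76 − 54) / 54² = 75.45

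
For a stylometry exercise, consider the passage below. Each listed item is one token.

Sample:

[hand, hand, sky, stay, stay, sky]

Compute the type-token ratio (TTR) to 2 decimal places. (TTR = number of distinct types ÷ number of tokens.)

N = 6 tokens, V = 3 types.
TTR = V / N = 3 / 6 = 0.50

0.50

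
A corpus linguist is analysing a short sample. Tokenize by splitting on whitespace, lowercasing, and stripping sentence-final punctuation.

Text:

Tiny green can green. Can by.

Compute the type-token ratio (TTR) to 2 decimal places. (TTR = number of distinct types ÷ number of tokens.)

0.67

N = 6 tokens, V = 4 types.
TTR = V / N = 4 / 6 = 0.67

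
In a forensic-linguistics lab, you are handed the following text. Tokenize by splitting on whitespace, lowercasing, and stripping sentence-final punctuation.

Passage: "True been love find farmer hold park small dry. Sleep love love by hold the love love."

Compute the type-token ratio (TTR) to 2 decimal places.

0.71

N = 17 tokens, V = 12 types.
TTR = V / N = 12 / 17 = 0.71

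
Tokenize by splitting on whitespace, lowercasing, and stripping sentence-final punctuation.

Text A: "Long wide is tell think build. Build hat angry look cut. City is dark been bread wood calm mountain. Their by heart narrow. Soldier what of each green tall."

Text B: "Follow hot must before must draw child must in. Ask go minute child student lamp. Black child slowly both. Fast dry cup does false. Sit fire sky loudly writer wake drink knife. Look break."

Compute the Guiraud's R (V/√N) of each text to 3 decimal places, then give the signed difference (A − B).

A: V=27, N=29, R=5.014
B: V=30, N=34, R=5.145
Difference = 5.014 − 5.145 = -0.131

-0.131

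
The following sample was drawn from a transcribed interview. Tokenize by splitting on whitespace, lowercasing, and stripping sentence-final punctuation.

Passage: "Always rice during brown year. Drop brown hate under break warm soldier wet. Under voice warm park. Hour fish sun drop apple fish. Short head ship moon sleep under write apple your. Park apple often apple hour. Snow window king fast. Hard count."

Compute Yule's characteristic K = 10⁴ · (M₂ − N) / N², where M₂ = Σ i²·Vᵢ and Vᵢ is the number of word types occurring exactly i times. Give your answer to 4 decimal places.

Frequencies: apple:4, under:3, brown:2, drop:2, warm:2, park:2, hour:2, fish:2, always:1, rice:1, during:1, year:1, hate:1, break:1, soldier:1, wet:1, voice:1, sun:1, short:1, head:1, … (12 more, each freq 1)
N = 43. Frequency spectrum: V_1=24, V_2=6, V_3=1, V_4=1
M₂ = 1²·24 + 2²·6 + 3²·1 + 4²·1 = 73
K = 10000 × (73 − 43) / 43² = 162.2499

162.2499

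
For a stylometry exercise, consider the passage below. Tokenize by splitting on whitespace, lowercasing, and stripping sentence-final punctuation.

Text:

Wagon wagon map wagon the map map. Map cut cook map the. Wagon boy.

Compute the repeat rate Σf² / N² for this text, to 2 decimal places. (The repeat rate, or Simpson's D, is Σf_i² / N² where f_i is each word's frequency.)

0.24

Frequencies: map:5, wagon:4, the:2, cut:1, cook:1, boy:1
Σf² = 48; N² = 196
Repeat rate = 48 / 196 = 0.24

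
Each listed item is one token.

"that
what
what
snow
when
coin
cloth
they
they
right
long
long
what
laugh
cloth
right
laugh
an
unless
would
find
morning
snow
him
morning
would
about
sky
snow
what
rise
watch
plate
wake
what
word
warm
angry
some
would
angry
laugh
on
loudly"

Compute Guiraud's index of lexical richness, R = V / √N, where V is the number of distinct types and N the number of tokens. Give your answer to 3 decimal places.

N = 44, V = 28.
√N = 6.633250
R = 28 / 6.633250 = 4.221

4.221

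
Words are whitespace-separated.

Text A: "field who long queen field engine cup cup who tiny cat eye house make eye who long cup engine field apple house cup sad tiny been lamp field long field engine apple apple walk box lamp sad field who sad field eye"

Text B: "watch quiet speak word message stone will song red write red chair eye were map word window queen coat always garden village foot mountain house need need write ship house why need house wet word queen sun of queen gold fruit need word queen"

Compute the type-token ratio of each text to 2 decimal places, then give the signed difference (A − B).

-0.30

TTR(A) = 17/42 = 0.40
TTR(B) = 31/44 = 0.70
Difference = 0.40 − 0.70 = -0.30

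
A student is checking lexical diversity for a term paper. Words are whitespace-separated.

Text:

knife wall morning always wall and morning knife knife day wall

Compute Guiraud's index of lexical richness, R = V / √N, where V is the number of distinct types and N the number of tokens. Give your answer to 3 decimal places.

1.809

N = 11, V = 6.
√N = 3.316625
R = 6 / 3.316625 = 1.809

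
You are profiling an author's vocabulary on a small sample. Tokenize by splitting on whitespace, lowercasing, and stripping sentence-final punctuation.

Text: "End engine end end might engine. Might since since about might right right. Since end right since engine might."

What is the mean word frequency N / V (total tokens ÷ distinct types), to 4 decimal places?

3.1667

N = 19 tokens, V = 6 types.
Mean frequency = N / V = 19 / 6 = 3.1667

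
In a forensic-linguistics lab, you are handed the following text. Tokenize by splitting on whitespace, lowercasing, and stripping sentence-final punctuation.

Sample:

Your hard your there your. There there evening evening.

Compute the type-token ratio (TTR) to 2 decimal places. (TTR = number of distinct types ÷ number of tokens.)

N = 9 tokens, V = 4 types.
TTR = V / N = 4 / 9 = 0.44

0.44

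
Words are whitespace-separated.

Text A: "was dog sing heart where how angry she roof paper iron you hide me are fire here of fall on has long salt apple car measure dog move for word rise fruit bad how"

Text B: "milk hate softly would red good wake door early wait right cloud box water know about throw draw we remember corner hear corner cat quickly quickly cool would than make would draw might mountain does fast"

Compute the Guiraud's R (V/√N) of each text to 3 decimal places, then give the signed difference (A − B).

0.321

A: V=32, N=34, R=5.488
B: V=31, N=36, R=5.167
Difference = 5.488 − 5.167 = 0.321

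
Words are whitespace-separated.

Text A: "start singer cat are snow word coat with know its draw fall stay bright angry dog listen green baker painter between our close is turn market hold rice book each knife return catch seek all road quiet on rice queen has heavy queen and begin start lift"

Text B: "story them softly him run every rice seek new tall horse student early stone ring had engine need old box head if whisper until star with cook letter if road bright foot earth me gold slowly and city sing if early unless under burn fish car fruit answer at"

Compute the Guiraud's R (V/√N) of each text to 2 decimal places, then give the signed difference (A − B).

-0.15

A: V=44, N=47, R=6.42
B: V=46, N=49, R=6.57
Difference = 6.42 − 6.57 = -0.15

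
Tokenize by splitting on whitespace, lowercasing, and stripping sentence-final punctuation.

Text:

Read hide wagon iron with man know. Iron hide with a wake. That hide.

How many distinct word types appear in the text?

10

Distinct types: {a, hide, iron, know, man, read, that, wagon, wake, with}
V = 10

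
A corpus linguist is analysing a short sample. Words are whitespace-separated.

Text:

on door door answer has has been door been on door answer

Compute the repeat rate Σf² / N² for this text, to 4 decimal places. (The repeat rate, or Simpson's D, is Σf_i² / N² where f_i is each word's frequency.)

0.2222

Frequencies: door:4, on:2, answer:2, has:2, been:2
Σf² = 32; N² = 144
Repeat rate = 32 / 144 = 0.2222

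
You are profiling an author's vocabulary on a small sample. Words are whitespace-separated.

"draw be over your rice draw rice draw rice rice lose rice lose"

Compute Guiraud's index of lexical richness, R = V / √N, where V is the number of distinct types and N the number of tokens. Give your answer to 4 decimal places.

N = 13, V = 6.
√N = 3.605551
R = 6 / 3.605551 = 1.6641

1.6641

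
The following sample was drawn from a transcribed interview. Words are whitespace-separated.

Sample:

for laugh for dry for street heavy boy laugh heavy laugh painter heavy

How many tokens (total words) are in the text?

13

Tokens: for, laugh, for, dry, for, street, heavy, boy, laugh, heavy, laugh, painter, heavy
N = 13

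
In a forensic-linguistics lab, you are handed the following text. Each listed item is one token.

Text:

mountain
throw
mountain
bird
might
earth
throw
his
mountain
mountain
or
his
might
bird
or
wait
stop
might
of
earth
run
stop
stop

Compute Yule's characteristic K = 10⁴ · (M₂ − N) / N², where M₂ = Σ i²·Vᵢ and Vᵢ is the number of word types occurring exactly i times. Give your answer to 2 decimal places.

642.72

Frequencies: mountain:4, might:3, stop:3, throw:2, bird:2, earth:2, his:2, or:2, wait:1, of:1, run:1
N = 23. Frequency spectrum: V_1=3, V_2=5, V_3=2, V_4=1
M₂ = 1²·3 + 2²·5 + 3²·2 + 4²·1 = 57
K = 10000 × (57 − 23) / 23² = 642.72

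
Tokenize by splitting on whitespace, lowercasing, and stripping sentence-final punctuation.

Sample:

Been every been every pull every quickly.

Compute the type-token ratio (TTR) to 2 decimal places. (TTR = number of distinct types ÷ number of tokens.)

0.57

N = 7 tokens, V = 4 types.
TTR = V / N = 4 / 7 = 0.57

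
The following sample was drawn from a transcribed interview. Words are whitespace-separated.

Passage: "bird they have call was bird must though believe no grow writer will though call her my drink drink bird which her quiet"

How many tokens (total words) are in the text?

23

Tokens: bird, they, have, call, was, bird, must, though, believe, no, grow, writer, will, though, call, her, my, drink, drink, bird, which, her, quiet
N = 23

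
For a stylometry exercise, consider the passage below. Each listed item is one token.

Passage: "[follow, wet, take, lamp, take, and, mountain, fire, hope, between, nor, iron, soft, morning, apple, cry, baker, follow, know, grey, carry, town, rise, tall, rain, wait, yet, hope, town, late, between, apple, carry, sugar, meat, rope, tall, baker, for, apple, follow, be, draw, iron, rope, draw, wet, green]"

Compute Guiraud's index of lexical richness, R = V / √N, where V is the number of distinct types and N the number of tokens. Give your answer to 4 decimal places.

N = 48, V = 33.
√N = 6.928203
R = 33 / 6.928203 = 4.7631

4.7631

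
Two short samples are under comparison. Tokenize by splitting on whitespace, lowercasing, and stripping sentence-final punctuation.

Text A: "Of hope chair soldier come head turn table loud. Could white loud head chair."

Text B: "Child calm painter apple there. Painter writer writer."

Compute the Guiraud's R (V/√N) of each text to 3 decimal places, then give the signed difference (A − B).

0.819

A: V=11, N=14, R=2.940
B: V=6, N=8, R=2.121
Difference = 2.940 − 2.121 = 0.819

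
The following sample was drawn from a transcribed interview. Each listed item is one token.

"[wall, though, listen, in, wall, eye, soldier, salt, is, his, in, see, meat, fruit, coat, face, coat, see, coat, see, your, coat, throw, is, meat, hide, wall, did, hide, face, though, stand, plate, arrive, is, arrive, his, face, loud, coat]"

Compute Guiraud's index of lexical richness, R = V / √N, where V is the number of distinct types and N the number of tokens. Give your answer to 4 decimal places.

3.4785

N = 40, V = 22.
√N = 6.324555
R = 22 / 6.324555 = 3.4785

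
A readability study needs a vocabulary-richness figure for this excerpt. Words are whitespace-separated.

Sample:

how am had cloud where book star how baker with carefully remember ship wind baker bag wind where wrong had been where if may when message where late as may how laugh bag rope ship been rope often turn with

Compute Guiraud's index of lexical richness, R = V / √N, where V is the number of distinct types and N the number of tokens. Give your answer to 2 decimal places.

4.11

N = 40, V = 26.
√N = 6.324555
R = 26 / 6.324555 = 4.11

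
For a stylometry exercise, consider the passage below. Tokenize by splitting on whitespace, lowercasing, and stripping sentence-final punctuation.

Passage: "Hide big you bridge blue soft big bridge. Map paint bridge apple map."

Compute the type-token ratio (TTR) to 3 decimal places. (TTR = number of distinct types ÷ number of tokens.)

0.692

N = 13 tokens, V = 9 types.
TTR = V / N = 9 / 13 = 0.692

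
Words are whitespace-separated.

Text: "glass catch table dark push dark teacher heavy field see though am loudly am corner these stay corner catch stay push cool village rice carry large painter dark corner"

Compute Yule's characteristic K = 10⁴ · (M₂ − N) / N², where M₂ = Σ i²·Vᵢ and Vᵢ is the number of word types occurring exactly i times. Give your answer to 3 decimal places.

Frequencies: dark:3, corner:3, catch:2, push:2, am:2, stay:2, glass:1, table:1, teacher:1, heavy:1, field:1, see:1, though:1, loudly:1, these:1, cool:1, village:1, rice:1, carry:1, large:1, … (1 more, each freq 1)
N = 29. Frequency spectrum: V_1=15, V_2=4, V_3=2
M₂ = 1²·15 + 2²·4 + 3²·2 = 49
K = 10000 × (49 − 29) / 29² = 237.812

237.812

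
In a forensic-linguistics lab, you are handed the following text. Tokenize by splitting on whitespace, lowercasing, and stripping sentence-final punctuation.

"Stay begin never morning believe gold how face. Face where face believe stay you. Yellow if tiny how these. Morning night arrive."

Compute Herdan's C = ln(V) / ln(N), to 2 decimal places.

0.90

N = 22, V = 16.
ln(V) = 2.772589, ln(N) = 3.091042
C = 2.772589 / 3.091042 = 0.90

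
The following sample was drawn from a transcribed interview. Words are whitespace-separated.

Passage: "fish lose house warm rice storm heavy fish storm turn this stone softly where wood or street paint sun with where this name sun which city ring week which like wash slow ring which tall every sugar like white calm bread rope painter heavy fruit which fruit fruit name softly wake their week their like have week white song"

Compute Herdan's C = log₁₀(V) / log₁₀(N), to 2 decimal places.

N = 59, V = 39.
log₁₀(V) = 1.591065, log₁₀(N) = 1.770852
C = 1.591065 / 1.770852 = 0.90

0.90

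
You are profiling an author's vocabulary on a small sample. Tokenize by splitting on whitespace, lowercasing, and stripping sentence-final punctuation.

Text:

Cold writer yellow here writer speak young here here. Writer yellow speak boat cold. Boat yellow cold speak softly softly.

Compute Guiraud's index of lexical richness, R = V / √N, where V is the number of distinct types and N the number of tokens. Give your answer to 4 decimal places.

N = 20, V = 8.
√N = 4.472136
R = 8 / 4.472136 = 1.7889

1.7889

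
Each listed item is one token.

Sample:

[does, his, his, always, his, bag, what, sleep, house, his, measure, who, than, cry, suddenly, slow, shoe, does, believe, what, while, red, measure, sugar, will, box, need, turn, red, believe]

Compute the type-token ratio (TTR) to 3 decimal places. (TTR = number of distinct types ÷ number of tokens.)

N = 30 tokens, V = 22 types.
TTR = V / N = 22 / 30 = 0.733

0.733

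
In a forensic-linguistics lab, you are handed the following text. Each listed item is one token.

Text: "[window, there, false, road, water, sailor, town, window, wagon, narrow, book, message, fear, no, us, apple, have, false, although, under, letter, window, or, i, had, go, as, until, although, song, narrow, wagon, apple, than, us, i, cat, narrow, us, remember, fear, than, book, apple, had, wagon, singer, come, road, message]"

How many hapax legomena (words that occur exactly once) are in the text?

17

Frequencies: window:3, wagon:3, narrow:3, us:3, apple:3, false:2, road:2, book:2, message:2, fear:2, although:2, i:2, had:2, than:2, there:1, water:1, sailor:1, town:1, no:1, have:1, … (11 more, each freq 1)
Hapax (freq=1): as, cat, come, go, have, letter, no, or, remember, sailor, singer, song, there, town, under, until, water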